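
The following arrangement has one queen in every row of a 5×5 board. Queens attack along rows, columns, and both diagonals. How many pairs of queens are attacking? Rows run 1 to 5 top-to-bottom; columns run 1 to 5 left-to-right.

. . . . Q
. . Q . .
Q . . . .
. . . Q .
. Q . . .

0

All columns are distinct and no two queens satisfy |Δrow| = |Δcol|, so no pair attacks.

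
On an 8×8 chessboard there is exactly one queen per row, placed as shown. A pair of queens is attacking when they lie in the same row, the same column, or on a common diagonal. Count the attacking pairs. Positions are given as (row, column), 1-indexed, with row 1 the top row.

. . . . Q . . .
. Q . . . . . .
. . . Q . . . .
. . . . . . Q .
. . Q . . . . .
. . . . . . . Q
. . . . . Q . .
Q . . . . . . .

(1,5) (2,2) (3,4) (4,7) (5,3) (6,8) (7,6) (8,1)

All columns are distinct and no two queens satisfy |Δrow| = |Δcol|, so no pair attacks.

0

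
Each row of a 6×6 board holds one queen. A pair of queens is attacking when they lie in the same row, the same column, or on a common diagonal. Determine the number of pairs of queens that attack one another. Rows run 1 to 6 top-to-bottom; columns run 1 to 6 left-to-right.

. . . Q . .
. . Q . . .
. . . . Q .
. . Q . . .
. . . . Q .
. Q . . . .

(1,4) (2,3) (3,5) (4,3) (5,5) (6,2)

4

Same column: (2,3)–(4,3) (column 3); (3,5)–(5,5) (column 5).
Same diagonal: (1,4)–(2,3) (|1−2| = |4−3| = 1); (3,5)–(6,2) (|3−6| = |5−2| = 3).
Total attacking pairs: 4.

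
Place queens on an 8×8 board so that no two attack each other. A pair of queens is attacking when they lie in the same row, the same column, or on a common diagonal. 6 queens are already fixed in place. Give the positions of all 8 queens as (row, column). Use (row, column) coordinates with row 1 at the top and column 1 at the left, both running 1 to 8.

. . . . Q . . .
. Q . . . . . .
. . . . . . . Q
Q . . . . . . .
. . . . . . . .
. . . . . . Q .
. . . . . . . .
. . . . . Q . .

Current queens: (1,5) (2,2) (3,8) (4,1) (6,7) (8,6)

Row 5: attacked by (1,5)→{1,5}; (2,2)→{2,5}; (3,8)→{6,8}; (4,1)→{1,2}; (6,7)→{6,7,8}; (8,6)→{3,6}. Safe: 4. Place at column 4.
Row 7: attacked by (1,5)→{5}; (2,2)→{2,7}; (3,8)→{4,8}; (4,1)→{1,4}; (5,4)→{2,4,6}; (6,7)→{6,7,8}; (8,6)→{5,6,7}. Safe: 3. Place at column 3.
Columns [5, 2, 8, 1, 4, 7, 3, 6], r−c [-4, 0, -5, 3, 1, -1, 4, 2], r+c [6, 4, 11, 5, 9, 13, 10, 14] are all distinct, so no two queens attack.

(1,5) (2,2) (3,8) (4,1) (5,4) (6,7) (7,3) (8,6)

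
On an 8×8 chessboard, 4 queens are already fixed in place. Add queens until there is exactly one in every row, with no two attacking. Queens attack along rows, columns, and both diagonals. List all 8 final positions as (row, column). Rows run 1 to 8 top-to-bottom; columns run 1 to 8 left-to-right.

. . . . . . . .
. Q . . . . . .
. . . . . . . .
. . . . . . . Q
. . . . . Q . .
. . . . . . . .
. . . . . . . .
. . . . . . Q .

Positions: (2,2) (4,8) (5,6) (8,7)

(1,4) (2,2) (3,5) (4,8) (5,6) (6,1) (7,3) (8,7)

Row 1: attacked by (2,2)→{1,2,3}; (4,8)→{5,8}; (5,6)→{2,6}; (8,7)→{7}. Safe: 4. Place at column 4.
Row 3: attacked by (1,4)→{2,4,6}; (2,2)→{1,2,3}; (4,8)→{7,8}; (5,6)→{4,6,8}; (8,7)→{2,7}. Safe: 5. Place at column 5.
Row 6: attacked by (1,4)→{4}; (2,2)→{2,6}; (3,5)→{2,5,8}; (4,8)→{6,8}; (5,6)→{5,6,7}; (8,7)→{5,7}. Safe: 1, 3. Place at column 1.
Row 7: attacked by (1,4)→{4}; (2,2)→{2,7}; (3,5)→{1,5}; (4,8)→{5,8}; (5,6)→{4,6,8}; (6,1)→{1,2}; (8,7)→{6,7,8}. Safe: 3. Place at column 3.
Columns [4, 2, 5, 8, 6, 1, 3, 7], r−c [-3, 0, -2, -4, -1, 5, 4, 1], r+c [5, 4, 8, 12, 11, 7, 10, 15] are all distinct, so no two queens attack.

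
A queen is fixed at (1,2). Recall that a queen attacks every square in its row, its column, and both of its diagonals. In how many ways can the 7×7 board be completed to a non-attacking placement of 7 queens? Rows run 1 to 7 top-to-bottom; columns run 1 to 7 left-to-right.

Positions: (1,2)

Branch on row 2: col 4 → 2; col 5 → 3; col 6 → 1; col 7 → 1.
Sum: 2 + 3 + 1 + 1 = 7.

7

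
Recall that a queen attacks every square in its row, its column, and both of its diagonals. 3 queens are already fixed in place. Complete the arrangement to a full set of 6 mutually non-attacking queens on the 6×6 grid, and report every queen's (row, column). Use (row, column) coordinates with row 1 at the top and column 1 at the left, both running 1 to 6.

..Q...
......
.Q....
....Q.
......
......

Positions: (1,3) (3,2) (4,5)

(1,3) (2,6) (3,2) (4,5) (5,1) (6,4)

Row 2: attacked by (1,3)→{2,3,4}; (3,2)→{1,2,3}; (4,5)→{3,5}. Safe: 6. Place at column 6.
Row 5: attacked by (1,3)→{3}; (2,6)→{3,6}; (3,2)→{2,4}; (4,5)→{4,5,6}. Safe: 1. Place at column 1.
Row 6: attacked by (1,3)→{3}; (2,6)→{2,6}; (3,2)→{2,5}; (4,5)→{3,5}; (5,1)→{1,2}. Safe: 4. Place at column 4.
Columns [3, 6, 2, 5, 1, 4], r−c [-2, -4, 1, -1, 4, 2], r+c [4, 8, 5, 9, 6, 10] are all distinct, so no two queens attack.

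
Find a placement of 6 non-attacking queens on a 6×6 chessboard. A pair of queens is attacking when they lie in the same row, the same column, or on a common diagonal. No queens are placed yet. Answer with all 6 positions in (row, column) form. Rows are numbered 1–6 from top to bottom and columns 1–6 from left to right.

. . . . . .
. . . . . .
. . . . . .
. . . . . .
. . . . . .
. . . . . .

Row 1: Safe: 1, 2, 3, 4, 5, 6. Place at column 4.
Row 2: attacked by (1,4)→{3,4,5}. Safe: 1, 2, 6. Place at column 1.
Row 3: attacked by (1,4)→{2,4,6}; (2,1)→{1,2}. Safe: 3, 5. Place at column 5.
Row 4: attacked by (1,4)→{1,4}; (2,1)→{1,3}; (3,5)→{4,5,6}. Safe: 2. Place at column 2.
Row 5: attacked by (1,4)→{4}; (2,1)→{1,4}; (3,5)→{3,5}; (4,2)→{1,2,3}. Safe: 6. Place at column 6.
Row 6: attacked by (1,4)→{4}; (2,1)→{1,5}; (3,5)→{2,5}; (4,2)→{2,4}; (5,6)→{5,6}. Safe: 3. Place at column 3.
Columns [4, 1, 5, 2, 6, 3], r−c [-3, 1, -2, 2, -1, 3], r+c [5, 3, 8, 6, 11, 9] are all distinct, so no two queens attack.

(1,4) (2,1) (3,5) (4,2) (5,6) (6,3)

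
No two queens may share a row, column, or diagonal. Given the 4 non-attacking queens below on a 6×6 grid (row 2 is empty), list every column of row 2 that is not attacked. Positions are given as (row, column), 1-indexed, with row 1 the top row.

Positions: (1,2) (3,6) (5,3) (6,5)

columns 4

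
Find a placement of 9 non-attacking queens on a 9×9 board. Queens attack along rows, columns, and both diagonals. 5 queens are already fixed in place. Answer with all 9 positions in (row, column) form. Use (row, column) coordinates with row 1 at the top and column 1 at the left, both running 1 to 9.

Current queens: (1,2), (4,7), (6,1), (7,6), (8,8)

(1,2) (2,4) (3,9) (4,7) (5,3) (6,1) (7,6) (8,8) (9,5)

Row 2: attacked by (1,2)→{1,2,3}; (4,7)→{5,7,9}; (6,1)→{1,5}; (7,6)→{1,6}; (8,8)→{2,8}. Safe: 4. Place at column 4.
Row 3: attacked by (1,2)→{2,4}; (2,4)→{3,4,5}; (4,7)→{6,7,8}; (6,1)→{1,4}; (7,6)→{2,6}; (8,8)→{3,8}. Safe: 9. Place at column 9.
Row 5: attacked by (1,2)→{2,6}; (2,4)→{1,4,7}; (3,9)→{7,9}; (4,7)→{6,7,8}; (6,1)→{1,2}; (7,6)→{4,6,8}; (8,8)→{5,8}. Safe: 3. Place at column 3.
Row 9: attacked by (1,2)→{2}; (2,4)→{4}; (3,9)→{3,9}; (4,7)→{2,7}; (5,3)→{3,7}; (6,1)→{1,4}; (7,6)→{4,6,8}; (8,8)→{7,8,9}. Safe: 5. Place at column 5.
Columns [2, 4, 9, 7, 3, 1, 6, 8, 5], r−c [-1, -2, -6, -3, 2, 5, 1, 0, 4], r+c [3, 6, 12, 11, 8, 7, 13, 16, 14] are all distinct, so no two queens attack.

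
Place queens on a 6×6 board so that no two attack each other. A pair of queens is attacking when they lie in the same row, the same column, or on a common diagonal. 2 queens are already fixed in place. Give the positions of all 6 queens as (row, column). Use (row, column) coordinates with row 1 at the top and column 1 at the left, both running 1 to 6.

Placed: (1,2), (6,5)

Row 2: attacked by (1,2)→{1,2,3}; (6,5)→{1,5}. Safe: 4, 6. Place at column 4.
Row 3: attacked by (1,2)→{2,4}; (2,4)→{3,4,5}; (6,5)→{2,5}. Safe: 1, 6. Place at column 6.
Row 4: attacked by (1,2)→{2,5}; (2,4)→{2,4,6}; (3,6)→{5,6}; (6,5)→{3,5}. Safe: 1. Place at column 1.
Row 5: attacked by (1,2)→{2,6}; (2,4)→{1,4}; (3,6)→{4,6}; (4,1)→{1,2}; (6,5)→{4,5,6}. Safe: 3. Place at column 3.
Columns [2, 4, 6, 1, 3, 5], r−c [-1, -2, -3, 3, 2, 1], r+c [3, 6, 9, 5, 8, 11] are all distinct, so no two queens attack.

(1,2) (2,4) (3,6) (4,1) (5,3) (6,5)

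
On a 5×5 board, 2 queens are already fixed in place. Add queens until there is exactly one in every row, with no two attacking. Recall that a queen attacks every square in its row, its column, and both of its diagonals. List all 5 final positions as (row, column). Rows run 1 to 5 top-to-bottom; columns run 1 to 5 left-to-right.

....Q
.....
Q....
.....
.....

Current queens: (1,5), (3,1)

(1,5) (2,3) (3,1) (4,4) (5,2)

Row 2: attacked by (1,5)→{4,5}; (3,1)→{1,2}. Safe: 3. Place at column 3.
Row 4: attacked by (1,5)→{2,5}; (2,3)→{1,3,5}; (3,1)→{1,2}. Safe: 4. Place at column 4.
Row 5: attacked by (1,5)→{1,5}; (2,3)→{3}; (3,1)→{1,3}; (4,4)→{3,4,5}. Safe: 2. Place at column 2.
Columns [5, 3, 1, 4, 2], r−c [-4, -1, 2, 0, 3], r+c [6, 5, 4, 8, 7] are all distinct, so no two queens attack.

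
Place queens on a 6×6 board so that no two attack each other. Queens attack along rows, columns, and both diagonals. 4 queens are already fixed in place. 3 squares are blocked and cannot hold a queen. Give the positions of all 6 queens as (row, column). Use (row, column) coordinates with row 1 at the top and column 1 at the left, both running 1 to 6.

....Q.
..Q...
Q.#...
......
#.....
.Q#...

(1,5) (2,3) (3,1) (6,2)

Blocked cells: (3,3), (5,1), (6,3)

(1,5) (2,3) (3,1) (4,6) (5,4) (6,2)

Row 4: attacked by (1,5)→{2,5}; (2,3)→{1,3,5}; (3,1)→{1,2}; (6,2)→{2,4}. Safe: 6. Place at column 6.
Row 5: attacked by (1,5)→{1,5}; (2,3)→{3,6}; (3,1)→{1,3}; (4,6)→{5,6}; (6,2)→{1,2,3}. Blocked: 1. Safe: 4. Place at column 4.
Columns [5, 3, 1, 6, 4, 2], r−c [-4, -1, 2, -2, 1, 4], r+c [6, 5, 4, 10, 9, 8] are all distinct, so no two queens attack.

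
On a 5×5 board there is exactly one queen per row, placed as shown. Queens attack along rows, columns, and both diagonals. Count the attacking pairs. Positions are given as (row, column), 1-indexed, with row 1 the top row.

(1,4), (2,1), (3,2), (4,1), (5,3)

5

Same column: (2,1)–(4,1) (column 1).
Same diagonal: (1,4)–(3,2) (|1−3| = |4−2| = 2); (1,4)–(4,1) (|1−4| = |4−1| = 3); (2,1)–(3,2) (|2−3| = |1−2| = 1); (3,2)–(4,1) (|3−4| = |2−1| = 1).
Total attacking pairs: 5.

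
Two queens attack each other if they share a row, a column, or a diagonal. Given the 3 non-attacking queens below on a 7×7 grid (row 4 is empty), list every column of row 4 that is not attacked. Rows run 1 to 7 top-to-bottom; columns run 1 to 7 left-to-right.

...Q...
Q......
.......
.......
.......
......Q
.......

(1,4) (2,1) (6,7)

columns 2, 6

(1,4) attacks row 4 at column 4 and diagonals 1, 7.
(2,1) attacks row 4 at column 1 and diagonals 3.
(6,7) attacks row 4 at column 7 and diagonals 5.
Attacked columns: {1, 3, 4, 5, 7}. Safe: {2, 6}.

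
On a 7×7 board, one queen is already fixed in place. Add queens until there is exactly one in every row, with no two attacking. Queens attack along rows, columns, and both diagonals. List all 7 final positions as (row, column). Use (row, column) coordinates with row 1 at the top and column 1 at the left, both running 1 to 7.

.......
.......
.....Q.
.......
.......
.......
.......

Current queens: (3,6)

(1,5) (2,2) (3,6) (4,3) (5,7) (6,4) (7,1)

Row 1: attacked by (3,6)→{4,6}. Safe: 1, 2, 3, 5, 7. Place at column 5.
Row 2: attacked by (1,5)→{4,5,6}; (3,6)→{5,6,7}. Safe: 1, 2, 3. Place at column 2.
Row 4: attacked by (1,5)→{2,5}; (2,2)→{2,4}; (3,6)→{5,6,7}. Safe: 1, 3. Place at column 3.
Row 5: attacked by (1,5)→{1,5}; (2,2)→{2,5}; (3,6)→{4,6}; (4,3)→{2,3,4}. Safe: 7. Place at column 7.
Row 6: attacked by (1,5)→{5}; (2,2)→{2,6}; (3,6)→{3,6}; (4,3)→{1,3,5}; (5,7)→{6,7}. Safe: 4. Place at column 4.
Row 7: attacked by (1,5)→{5}; (2,2)→{2,7}; (3,6)→{2,6}; (4,3)→{3,6}; (5,7)→{5,7}; (6,4)→{3,4,5}. Safe: 1. Place at column 1.
Columns [5, 2, 6, 3, 7, 4, 1], r−c [-4, 0, -3, 1, -2, 2, 6], r+c [6, 4, 9, 7, 12, 10, 8] are all distinct, so no two queens attack.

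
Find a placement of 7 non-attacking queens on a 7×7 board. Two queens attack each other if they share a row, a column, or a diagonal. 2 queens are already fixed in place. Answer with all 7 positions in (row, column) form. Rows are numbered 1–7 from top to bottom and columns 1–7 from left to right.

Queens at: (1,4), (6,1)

(1,4) (2,2) (3,7) (4,5) (5,3) (6,1) (7,6)

Row 2: attacked by (1,4)→{3,4,5}; (6,1)→{1,5}. Safe: 2, 6, 7. Place at column 2.
Row 3: attacked by (1,4)→{2,4,6}; (2,2)→{1,2,3}; (6,1)→{1,4}. Safe: 5, 7. Place at column 7.
Row 4: attacked by (1,4)→{1,4,7}; (2,2)→{2,4}; (3,7)→{6,7}; (6,1)→{1,3}. Safe: 5. Place at column 5.
Row 5: attacked by (1,4)→{4}; (2,2)→{2,5}; (3,7)→{5,7}; (4,5)→{4,5,6}; (6,1)→{1,2}. Safe: 3. Place at column 3.
Row 7: attacked by (1,4)→{4}; (2,2)→{2,7}; (3,7)→{3,7}; (4,5)→{2,5}; (5,3)→{1,3,5}; (6,1)→{1,2}. Safe: 6. Place at column 6.
Columns [4, 2, 7, 5, 3, 1, 6], r−c [-3, 0, -4, -1, 2, 5, 1], r+c [5, 4, 10, 9, 8, 7, 13] are all distinct, so no two queens attack.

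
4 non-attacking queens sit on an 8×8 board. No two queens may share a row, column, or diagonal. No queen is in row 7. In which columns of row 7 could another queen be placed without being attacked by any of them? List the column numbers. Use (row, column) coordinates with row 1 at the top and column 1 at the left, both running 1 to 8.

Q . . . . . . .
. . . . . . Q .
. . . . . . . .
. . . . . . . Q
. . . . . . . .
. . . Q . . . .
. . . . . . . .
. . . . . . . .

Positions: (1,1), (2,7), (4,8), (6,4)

columns 6

(1,1) attacks row 7 at column 1 and diagonals 7.
(2,7) attacks row 7 at column 7 and diagonals 2.
(4,8) attacks row 7 at column 8 and diagonals 5.
(6,4) attacks row 7 at column 4 and diagonals 3, 5.
Attacked columns: {1, 2, 3, 4, 5, 7, 8}. Safe: {6}.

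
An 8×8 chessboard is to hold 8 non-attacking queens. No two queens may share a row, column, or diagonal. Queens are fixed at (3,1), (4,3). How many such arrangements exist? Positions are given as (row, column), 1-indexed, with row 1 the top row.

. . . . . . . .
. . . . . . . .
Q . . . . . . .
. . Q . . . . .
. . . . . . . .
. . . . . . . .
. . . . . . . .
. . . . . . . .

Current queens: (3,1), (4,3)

3

Branch on row 1: col 2 → 0; col 4 → 1; col 5 → 1; col 7 → 0; col 8 → 1.
Sum: 0 + 1 + 1 + 0 + 1 = 3.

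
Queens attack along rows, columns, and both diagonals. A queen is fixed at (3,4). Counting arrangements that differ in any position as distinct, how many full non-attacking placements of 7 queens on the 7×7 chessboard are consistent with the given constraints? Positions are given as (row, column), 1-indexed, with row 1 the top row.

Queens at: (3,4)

4

Branch on row 1: col 1 → 1; col 3 → 1; col 5 → 1; col 7 → 1.
Sum: 1 + 1 + 1 + 1 = 4.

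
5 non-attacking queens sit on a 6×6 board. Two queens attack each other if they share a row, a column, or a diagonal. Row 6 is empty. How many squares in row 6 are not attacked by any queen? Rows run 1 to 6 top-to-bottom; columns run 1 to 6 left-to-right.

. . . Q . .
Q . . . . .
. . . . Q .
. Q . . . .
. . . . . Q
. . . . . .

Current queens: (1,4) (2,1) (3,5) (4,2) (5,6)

(1,4) attacks row 6 at column 4.
(2,1) attacks row 6 at column 1 and diagonals 5.
(3,5) attacks row 6 at column 5 and diagonals 2.
(4,2) attacks row 6 at column 2 and diagonals 4.
(5,6) attacks row 6 at column 6 and diagonals 5.
Attacked columns: {1, 2, 4, 5, 6}. Safe: {3}.

1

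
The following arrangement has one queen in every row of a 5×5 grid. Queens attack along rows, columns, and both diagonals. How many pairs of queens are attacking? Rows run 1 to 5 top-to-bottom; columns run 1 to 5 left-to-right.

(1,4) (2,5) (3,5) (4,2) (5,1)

3

Same column: (2,5)–(3,5) (column 5).
Same diagonal: (1,4)–(2,5) (|1−2| = |4−5| = 1); (4,2)–(5,1) (|4−5| = |2−1| = 1).
Total attacking pairs: 3.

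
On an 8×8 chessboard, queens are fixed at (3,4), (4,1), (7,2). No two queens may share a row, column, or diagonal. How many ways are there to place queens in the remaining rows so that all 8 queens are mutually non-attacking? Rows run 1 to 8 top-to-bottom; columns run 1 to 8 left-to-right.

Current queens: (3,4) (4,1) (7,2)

1

Branch on row 1: col 3 → 0; col 5 → 1; col 7 → 0.
Sum: 0 + 1 + 0 = 1.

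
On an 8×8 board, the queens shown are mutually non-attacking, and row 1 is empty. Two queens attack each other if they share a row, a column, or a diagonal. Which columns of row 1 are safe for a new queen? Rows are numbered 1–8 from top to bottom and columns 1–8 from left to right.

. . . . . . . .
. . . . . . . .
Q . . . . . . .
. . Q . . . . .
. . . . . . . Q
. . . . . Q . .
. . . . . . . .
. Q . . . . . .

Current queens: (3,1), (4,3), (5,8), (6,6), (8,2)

(3,1) attacks row 1 at column 1 and diagonals 3.
(4,3) attacks row 1 at column 3 and diagonals 6.
(5,8) attacks row 1 at column 8 and diagonals 4.
(6,6) attacks row 1 at column 6 and diagonals 1.
(8,2) attacks row 1 at column 2.
Attacked columns: {1, 2, 3, 4, 6, 8}. Safe: {5, 7}.

columns 5, 7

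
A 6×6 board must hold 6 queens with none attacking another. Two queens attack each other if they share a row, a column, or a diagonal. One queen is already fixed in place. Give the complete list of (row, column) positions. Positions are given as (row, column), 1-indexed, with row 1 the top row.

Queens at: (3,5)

(1,4) (2,1) (3,5) (4,2) (5,6) (6,3)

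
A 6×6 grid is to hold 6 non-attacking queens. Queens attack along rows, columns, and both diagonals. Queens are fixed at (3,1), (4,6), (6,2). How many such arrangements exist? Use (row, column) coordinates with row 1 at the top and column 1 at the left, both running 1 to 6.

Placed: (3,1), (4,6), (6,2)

1

Branch on row 1: col 4 → 0; col 5 → 1.
Sum: 0 + 1 = 1.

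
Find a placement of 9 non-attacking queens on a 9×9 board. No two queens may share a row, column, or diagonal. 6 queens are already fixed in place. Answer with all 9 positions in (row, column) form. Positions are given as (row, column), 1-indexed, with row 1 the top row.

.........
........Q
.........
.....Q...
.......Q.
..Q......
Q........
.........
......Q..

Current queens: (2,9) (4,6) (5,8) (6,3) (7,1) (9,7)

(1,5) (2,9) (3,2) (4,6) (5,8) (6,3) (7,1) (8,4) (9,7)

Row 1: attacked by (2,9)→{8,9}; (4,6)→{3,6,9}; (5,8)→{4,8}; (6,3)→{3,8}; (7,1)→{1,7}; (9,7)→{7}. Safe: 2, 5. Place at column 5.
Row 3: attacked by (1,5)→{3,5,7}; (2,9)→{8,9}; (4,6)→{5,6,7}; (5,8)→{6,8}; (6,3)→{3,6}; (7,1)→{1,5}; (9,7)→{1,7}. Safe: 2, 4. Place at column 2.
Row 8: attacked by (1,5)→{5}; (2,9)→{3,9}; (3,2)→{2,7}; (4,6)→{2,6}; (5,8)→{5,8}; (6,3)→{1,3,5}; (7,1)→{1,2}; (9,7)→{6,7,8}. Safe: 4. Place at column 4.
Columns [5, 9, 2, 6, 8, 3, 1, 4, 7], r−c [-4, -7, 1, -2, -3, 3, 6, 4, 2], r+c [6, 11, 5, 10, 13, 9, 8, 12, 16] are all distinct, so no two queens attack.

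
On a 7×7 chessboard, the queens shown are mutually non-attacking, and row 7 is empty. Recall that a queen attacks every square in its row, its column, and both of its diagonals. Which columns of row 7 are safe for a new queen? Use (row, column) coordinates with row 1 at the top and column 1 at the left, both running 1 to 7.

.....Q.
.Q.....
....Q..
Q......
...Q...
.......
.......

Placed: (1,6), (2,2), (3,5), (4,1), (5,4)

(1,6) attacks row 7 at column 6.
(2,2) attacks row 7 at column 2 and diagonals 7.
(3,5) attacks row 7 at column 5 and diagonals 1.
(4,1) attacks row 7 at column 1 and diagonals 4.
(5,4) attacks row 7 at column 4 and diagonals 2, 6.
Attacked columns: {1, 2, 4, 5, 6, 7}. Safe: {3}.

columns 3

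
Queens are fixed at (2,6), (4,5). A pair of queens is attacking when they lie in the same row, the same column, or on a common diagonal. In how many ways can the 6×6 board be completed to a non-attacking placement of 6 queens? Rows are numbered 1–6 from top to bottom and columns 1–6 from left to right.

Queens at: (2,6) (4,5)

1

Branch on row 1: col 1 → 0; col 3 → 1; col 4 → 0.
Sum: 0 + 1 + 0 = 1.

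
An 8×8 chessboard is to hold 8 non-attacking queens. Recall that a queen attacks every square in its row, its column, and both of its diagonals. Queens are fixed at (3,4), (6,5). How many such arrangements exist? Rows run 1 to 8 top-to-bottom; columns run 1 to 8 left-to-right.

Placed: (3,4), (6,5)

Branch on row 1: col 1 → 0; col 3 → 2; col 7 → 1; col 8 → 1.
Sum: 0 + 2 + 1 + 1 = 4.

4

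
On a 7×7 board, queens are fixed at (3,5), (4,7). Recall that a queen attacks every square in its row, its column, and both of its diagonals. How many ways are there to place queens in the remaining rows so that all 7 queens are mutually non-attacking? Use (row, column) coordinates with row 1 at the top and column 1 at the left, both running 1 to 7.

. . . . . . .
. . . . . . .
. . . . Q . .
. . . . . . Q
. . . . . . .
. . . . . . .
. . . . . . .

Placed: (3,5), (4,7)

Branch on row 1: col 1 → 1; col 2 → 0; col 6 → 1.
Sum: 1 + 0 + 1 = 2.

2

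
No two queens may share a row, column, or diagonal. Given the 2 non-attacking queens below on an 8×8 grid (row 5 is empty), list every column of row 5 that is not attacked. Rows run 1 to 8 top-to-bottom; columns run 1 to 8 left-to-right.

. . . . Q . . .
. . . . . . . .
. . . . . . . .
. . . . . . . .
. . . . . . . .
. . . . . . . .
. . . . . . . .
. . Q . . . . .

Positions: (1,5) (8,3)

columns 2, 4, 7, 8

(1,5) attacks row 5 at column 5 and diagonals 1.
(8,3) attacks row 5 at column 3 and diagonals 6.
Attacked columns: {1, 3, 5, 6}. Safe: {2, 4, 7, 8}.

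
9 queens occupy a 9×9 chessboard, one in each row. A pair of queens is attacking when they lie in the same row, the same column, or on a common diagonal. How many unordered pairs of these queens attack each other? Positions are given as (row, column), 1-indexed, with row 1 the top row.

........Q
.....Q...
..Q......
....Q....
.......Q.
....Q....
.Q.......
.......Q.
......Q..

5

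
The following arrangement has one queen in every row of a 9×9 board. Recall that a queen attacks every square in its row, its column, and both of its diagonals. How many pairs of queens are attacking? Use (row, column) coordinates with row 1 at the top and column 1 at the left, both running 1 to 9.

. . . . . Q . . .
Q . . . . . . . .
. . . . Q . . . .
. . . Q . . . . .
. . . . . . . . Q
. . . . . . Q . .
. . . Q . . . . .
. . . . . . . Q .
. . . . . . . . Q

6

Same column: (4,4)–(7,4) (column 4); (5,9)–(9,9) (column 9).
Same diagonal: (3,5)–(4,4) (|3−4| = |5−4| = 1); (4,4)–(8,8) (|4−8| = |4−8| = 4); (4,4)–(9,9) (|4−9| = |4−9| = 5); (8,8)–(9,9) (|8−9| = |8−9| = 1).
Total attacking pairs: 6.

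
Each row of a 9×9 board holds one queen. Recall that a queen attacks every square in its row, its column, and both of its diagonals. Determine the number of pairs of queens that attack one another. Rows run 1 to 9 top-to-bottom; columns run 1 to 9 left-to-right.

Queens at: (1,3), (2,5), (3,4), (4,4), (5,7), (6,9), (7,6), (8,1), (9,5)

5

Same column: (2,5)–(9,5) (column 5); (3,4)–(4,4) (column 4).
Same diagonal: (1,3)–(5,7) (|1−5| = |3−7| = 4); (2,5)–(3,4) (|2−3| = |5−4| = 1); (2,5)–(6,9) (|2−6| = |5−9| = 4).
Total attacking pairs: 5.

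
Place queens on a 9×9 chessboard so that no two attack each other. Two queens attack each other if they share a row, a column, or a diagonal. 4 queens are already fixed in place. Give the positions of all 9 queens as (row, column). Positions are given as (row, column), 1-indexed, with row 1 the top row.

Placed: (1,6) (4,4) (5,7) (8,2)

Row 2: attacked by (1,6)→{5,6,7}; (4,4)→{2,4,6}; (5,7)→{4,7}; (8,2)→{2,8}. Safe: 1, 3, 9. Place at column 9.
Row 3: attacked by (1,6)→{4,6,8}; (2,9)→{8,9}; (4,4)→{3,4,5}; (5,7)→{5,7,9}; (8,2)→{2,7}. Safe: 1. Place at column 1.
Row 6: attacked by (1,6)→{1,6}; (2,9)→{5,9}; (3,1)→{1,4}; (4,4)→{2,4,6}; (5,7)→{6,7,8}; (8,2)→{2,4}. Safe: 3. Place at column 3.
Row 7: attacked by (1,6)→{6}; (2,9)→{4,9}; (3,1)→{1,5}; (4,4)→{1,4,7}; (5,7)→{5,7,9}; (6,3)→{2,3,4}; (8,2)→{1,2,3}. Safe: 8. Place at column 8.
Row 9: attacked by (1,6)→{6}; (2,9)→{2,9}; (3,1)→{1,7}; (4,4)→{4,9}; (5,7)→{3,7}; (6,3)→{3,6}; (7,8)→{6,8}; (8,2)→{1,2,3}. Safe: 5. Place at column 5.
Columns [6, 9, 1, 4, 7, 3, 8, 2, 5], r−c [-5, -7, 2, 0, -2, 3, -1, 6, 4], r+c [7, 11, 4, 8, 12, 9, 15, 10, 14] are all distinct, so no two queens attack.

(1,6) (2,9) (3,1) (4,4) (5,7) (6,3) (7,8) (8,2) (9,5)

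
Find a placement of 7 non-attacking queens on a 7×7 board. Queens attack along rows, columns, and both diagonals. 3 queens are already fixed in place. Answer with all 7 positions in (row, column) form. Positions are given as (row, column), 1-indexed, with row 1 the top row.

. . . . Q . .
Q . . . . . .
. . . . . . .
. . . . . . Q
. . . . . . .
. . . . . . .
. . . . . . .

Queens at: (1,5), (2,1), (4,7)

Row 3: attacked by (1,5)→{3,5,7}; (2,1)→{1,2}; (4,7)→{6,7}. Safe: 4. Place at column 4.
Row 5: attacked by (1,5)→{1,5}; (2,1)→{1,4}; (3,4)→{2,4,6}; (4,7)→{6,7}. Safe: 3. Place at column 3.
Row 6: attacked by (1,5)→{5}; (2,1)→{1,5}; (3,4)→{1,4,7}; (4,7)→{5,7}; (5,3)→{2,3,4}. Safe: 6. Place at column 6.
Row 7: attacked by (1,5)→{5}; (2,1)→{1,6}; (3,4)→{4}; (4,7)→{4,7}; (5,3)→{1,3,5}; (6,6)→{5,6,7}. Safe: 2. Place at column 2.
Columns [5, 1, 4, 7, 3, 6, 2], r−c [-4, 1, -1, -3, 2, 0, 5], r+c [6, 3, 7, 11, 8, 12, 9] are all distinct, so no two queens attack.

(1,5) (2,1) (3,4) (4,7) (5,3) (6,6) (7,2)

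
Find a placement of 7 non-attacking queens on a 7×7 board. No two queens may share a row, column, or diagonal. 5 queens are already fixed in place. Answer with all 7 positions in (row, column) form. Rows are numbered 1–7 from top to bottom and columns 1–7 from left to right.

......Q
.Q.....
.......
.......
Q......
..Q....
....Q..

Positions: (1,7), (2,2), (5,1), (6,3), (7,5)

(1,7) (2,2) (3,4) (4,6) (5,1) (6,3) (7,5)

Row 3: attacked by (1,7)→{5,7}; (2,2)→{1,2,3}; (5,1)→{1,3}; (6,3)→{3,6}; (7,5)→{1,5}. Safe: 4. Place at column 4.
Row 4: attacked by (1,7)→{4,7}; (2,2)→{2,4}; (3,4)→{3,4,5}; (5,1)→{1,2}; (6,3)→{1,3,5}; (7,5)→{2,5}. Safe: 6. Place at column 6.
Columns [7, 2, 4, 6, 1, 3, 5], r−c [-6, 0, -1, -2, 4, 3, 2], r+c [8, 4, 7, 10, 6, 9, 12] are all distinct, so no two queens attack.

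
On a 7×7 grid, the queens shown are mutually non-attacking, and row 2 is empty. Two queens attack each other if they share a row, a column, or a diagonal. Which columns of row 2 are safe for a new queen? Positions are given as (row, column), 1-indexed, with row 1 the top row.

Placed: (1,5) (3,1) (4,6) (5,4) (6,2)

(1,5) attacks row 2 at column 5 and diagonals 4, 6.
(3,1) attacks row 2 at column 1 and diagonals 2.
(4,6) attacks row 2 at column 6 and diagonals 4.
(5,4) attacks row 2 at column 4 and diagonals 1, 7.
(6,2) attacks row 2 at column 2 and diagonals 6.
Attacked columns: {1, 2, 4, 5, 6, 7}. Safe: {3}.

columns 3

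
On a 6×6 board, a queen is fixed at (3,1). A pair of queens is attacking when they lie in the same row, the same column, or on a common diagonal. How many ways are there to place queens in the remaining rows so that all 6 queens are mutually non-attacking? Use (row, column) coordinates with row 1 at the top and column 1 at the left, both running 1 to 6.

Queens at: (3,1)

1

Branch on row 1: col 2 → 0; col 4 → 0; col 5 → 1; col 6 → 0.
Sum: 0 + 0 + 1 + 0 = 1.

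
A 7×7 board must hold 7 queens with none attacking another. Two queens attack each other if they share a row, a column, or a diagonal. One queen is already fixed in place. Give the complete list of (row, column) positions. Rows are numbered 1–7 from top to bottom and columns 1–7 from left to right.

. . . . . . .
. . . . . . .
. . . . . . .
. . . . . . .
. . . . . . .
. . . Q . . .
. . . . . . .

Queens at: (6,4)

(1,1) (2,3) (3,5) (4,7) (5,2) (6,4) (7,6)

Row 1: attacked by (6,4)→{4}. Safe: 1, 2, 3, 5, 6, 7. Place at column 1.
Row 2: attacked by (1,1)→{1,2}; (6,4)→{4}. Safe: 3, 5, 6, 7. Place at column 3.
Row 3: attacked by (1,1)→{1,3}; (2,3)→{2,3,4}; (6,4)→{1,4,7}. Safe: 5, 6. Place at column 5.
Row 4: attacked by (1,1)→{1,4}; (2,3)→{1,3,5}; (3,5)→{4,5,6}; (6,4)→{2,4,6}. Safe: 7. Place at column 7.
Row 5: attacked by (1,1)→{1,5}; (2,3)→{3,6}; (3,5)→{3,5,7}; (4,7)→{6,7}; (6,4)→{3,4,5}. Safe: 2. Place at column 2.
Row 7: attacked by (1,1)→{1,7}; (2,3)→{3}; (3,5)→{1,5}; (4,7)→{4,7}; (5,2)→{2,4}; (6,4)→{3,4,5}. Safe: 6. Place at column 6.
Columns [1, 3, 5, 7, 2, 4, 6], r−c [0, -1, -2, -3, 3, 2, 1], r+c [2, 5, 8, 11, 7, 10, 13] are all distinct, so no two queens attack.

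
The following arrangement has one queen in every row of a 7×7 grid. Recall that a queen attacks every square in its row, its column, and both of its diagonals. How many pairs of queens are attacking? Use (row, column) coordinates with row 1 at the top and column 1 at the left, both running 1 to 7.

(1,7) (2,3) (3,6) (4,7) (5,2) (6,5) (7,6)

5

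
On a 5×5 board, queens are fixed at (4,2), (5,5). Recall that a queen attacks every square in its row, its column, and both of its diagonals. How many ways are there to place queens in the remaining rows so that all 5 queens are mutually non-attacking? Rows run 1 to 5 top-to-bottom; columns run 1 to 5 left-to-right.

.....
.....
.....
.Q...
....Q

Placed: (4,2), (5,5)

1

Branch on row 1: col 3 → 1; col 4 → 0.
Sum: 1 + 0 = 1.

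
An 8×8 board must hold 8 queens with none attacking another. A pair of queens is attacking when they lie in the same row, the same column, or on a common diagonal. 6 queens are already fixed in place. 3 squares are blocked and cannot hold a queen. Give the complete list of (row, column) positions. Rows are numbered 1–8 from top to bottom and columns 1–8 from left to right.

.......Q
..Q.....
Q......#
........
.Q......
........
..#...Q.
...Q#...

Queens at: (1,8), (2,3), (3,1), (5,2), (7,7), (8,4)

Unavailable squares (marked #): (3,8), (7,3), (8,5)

Row 4: attacked by (1,8)→{5,8}; (2,3)→{1,3,5}; (3,1)→{1,2}; (5,2)→{1,2,3}; (7,7)→{4,7}; (8,4)→{4,8}. Safe: 6. Place at column 6.
Row 6: attacked by (1,8)→{3,8}; (2,3)→{3,7}; (3,1)→{1,4}; (4,6)→{4,6,8}; (5,2)→{1,2,3}; (7,7)→{6,7,8}; (8,4)→{2,4,6}. Safe: 5. Place at column 5.
Columns [8, 3, 1, 6, 2, 5, 7, 4], r−c [-7, -1, 2, -2, 3, 1, 0, 4], r+c [9, 5, 4, 10, 7, 11, 14, 12] are all distinct, so no two queens attack.

(1,8) (2,3) (3,1) (4,6) (5,2) (6,5) (7,7) (8,4)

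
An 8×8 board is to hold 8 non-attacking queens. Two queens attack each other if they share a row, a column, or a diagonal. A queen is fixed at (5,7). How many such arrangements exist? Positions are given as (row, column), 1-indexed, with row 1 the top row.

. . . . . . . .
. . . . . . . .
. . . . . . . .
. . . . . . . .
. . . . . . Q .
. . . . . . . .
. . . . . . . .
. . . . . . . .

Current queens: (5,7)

8

Branch on row 1: col 1 → 1; col 2 → 0; col 4 → 3; col 5 → 3; col 6 → 0; col 8 → 1.
Sum: 1 + 0 + 3 + 3 + 0 + 1 = 8.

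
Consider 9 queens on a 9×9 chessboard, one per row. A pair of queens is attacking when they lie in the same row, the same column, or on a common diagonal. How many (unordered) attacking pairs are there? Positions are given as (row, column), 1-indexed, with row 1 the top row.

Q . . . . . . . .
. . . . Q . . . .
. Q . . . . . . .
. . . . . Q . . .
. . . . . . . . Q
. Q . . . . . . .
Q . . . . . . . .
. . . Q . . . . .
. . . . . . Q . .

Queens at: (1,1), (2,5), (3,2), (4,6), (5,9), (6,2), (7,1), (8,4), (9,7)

4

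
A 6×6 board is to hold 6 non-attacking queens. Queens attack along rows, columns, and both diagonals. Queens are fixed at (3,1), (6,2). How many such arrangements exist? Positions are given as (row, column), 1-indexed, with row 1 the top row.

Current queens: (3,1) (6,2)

Branch on row 1: col 4 → 0; col 5 → 1; col 6 → 0.
Sum: 0 + 1 + 0 = 1.

1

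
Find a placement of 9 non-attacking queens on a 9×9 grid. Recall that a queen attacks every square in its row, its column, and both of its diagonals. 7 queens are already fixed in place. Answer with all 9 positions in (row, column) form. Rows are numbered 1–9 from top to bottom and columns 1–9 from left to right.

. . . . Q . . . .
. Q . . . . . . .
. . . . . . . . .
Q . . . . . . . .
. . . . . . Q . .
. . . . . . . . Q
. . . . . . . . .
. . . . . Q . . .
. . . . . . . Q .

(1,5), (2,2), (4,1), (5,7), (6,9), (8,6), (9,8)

Row 3: attacked by (1,5)→{3,5,7}; (2,2)→{1,2,3}; (4,1)→{1,2}; (5,7)→{5,7,9}; (6,9)→{6,9}; (8,6)→{1,6}; (9,8)→{2,8}. Safe: 4. Place at column 4.
Row 7: attacked by (1,5)→{5}; (2,2)→{2,7}; (3,4)→{4,8}; (4,1)→{1,4}; (5,7)→{5,7,9}; (6,9)→{8,9}; (8,6)→{5,6,7}; (9,8)→{6,8}. Safe: 3. Place at column 3.
Columns [5, 2, 4, 1, 7, 9, 3, 6, 8], r−c [-4, 0, -1, 3, -2, -3, 4, 2, 1], r+c [6, 4, 7, 5, 12, 15, 10, 14, 17] are all distinct, so no two queens attack.

(1,5) (2,2) (3,4) (4,1) (5,7) (6,9) (7,3) (8,6) (9,8)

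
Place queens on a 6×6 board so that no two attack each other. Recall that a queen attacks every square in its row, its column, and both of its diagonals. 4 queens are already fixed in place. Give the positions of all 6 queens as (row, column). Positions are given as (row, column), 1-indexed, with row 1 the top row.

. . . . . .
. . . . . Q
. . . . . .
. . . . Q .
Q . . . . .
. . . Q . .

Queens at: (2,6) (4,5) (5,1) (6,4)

Row 1: attacked by (2,6)→{5,6}; (4,5)→{2,5}; (5,1)→{1,5}; (6,4)→{4}. Safe: 3. Place at column 3.
Row 3: attacked by (1,3)→{1,3,5}; (2,6)→{5,6}; (4,5)→{4,5,6}; (5,1)→{1,3}; (6,4)→{1,4}. Safe: 2. Place at column 2.
Columns [3, 6, 2, 5, 1, 4], r−c [-2, -4, 1, -1, 4, 2], r+c [4, 8, 5, 9, 6, 10] are all distinct, so no two queens attack.

(1,3) (2,6) (3,2) (4,5) (5,1) (6,4)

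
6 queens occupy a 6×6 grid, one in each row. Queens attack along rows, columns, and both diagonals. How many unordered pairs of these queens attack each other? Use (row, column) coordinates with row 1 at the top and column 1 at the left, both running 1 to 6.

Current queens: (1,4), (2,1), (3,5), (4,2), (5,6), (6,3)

0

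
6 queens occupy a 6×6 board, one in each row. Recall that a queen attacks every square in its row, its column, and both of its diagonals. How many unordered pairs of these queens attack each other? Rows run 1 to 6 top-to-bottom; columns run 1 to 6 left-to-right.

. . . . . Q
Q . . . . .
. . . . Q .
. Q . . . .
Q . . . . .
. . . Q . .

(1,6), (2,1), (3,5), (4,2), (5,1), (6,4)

3

Same column: (2,1)–(5,1) (column 1).
Same diagonal: (4,2)–(5,1) (|4−5| = |2−1| = 1); (4,2)–(6,4) (|4−6| = |2−4| = 2).
Total attacking pairs: 3.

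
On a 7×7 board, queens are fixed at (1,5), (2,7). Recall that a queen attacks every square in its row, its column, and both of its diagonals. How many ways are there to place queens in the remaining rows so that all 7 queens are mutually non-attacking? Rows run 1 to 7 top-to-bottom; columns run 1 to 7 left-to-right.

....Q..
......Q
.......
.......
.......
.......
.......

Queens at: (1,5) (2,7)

Branch on row 3: col 1 → 0; col 2 → 2; col 4 → 0.
Sum: 0 + 2 + 0 = 2.

2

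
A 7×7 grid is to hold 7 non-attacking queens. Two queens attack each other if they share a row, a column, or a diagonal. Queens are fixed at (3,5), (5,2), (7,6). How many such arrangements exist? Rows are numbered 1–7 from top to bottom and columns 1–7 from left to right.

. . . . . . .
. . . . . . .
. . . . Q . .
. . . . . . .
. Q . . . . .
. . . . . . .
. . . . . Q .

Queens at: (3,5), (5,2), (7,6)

Branch on row 1: col 1 → 1; col 4 → 0.
Sum: 1 + 0 = 1.

1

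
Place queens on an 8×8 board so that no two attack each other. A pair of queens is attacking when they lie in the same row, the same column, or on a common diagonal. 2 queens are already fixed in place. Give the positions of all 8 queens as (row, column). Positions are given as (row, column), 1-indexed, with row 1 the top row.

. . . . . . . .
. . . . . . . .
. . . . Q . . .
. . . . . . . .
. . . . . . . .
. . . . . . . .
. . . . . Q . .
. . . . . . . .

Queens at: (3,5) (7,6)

(1,1) (2,7) (3,5) (4,8) (5,2) (6,4) (7,6) (8,3)

Row 1: attacked by (3,5)→{3,5,7}; (7,6)→{6}. Safe: 1, 2, 4, 8. Place at column 1.
Row 2: attacked by (1,1)→{1,2}; (3,5)→{4,5,6}; (7,6)→{1,6}. Safe: 3, 7, 8. Place at column 7.
Row 4: attacked by (1,1)→{1,4}; (2,7)→{5,7}; (3,5)→{4,5,6}; (7,6)→{3,6}. Safe: 2, 8. Place at column 8.
Row 5: attacked by (1,1)→{1,5}; (2,7)→{4,7}; (3,5)→{3,5,7}; (4,8)→{7,8}; (7,6)→{4,6,8}. Safe: 2. Place at column 2.
Row 6: attacked by (1,1)→{1,6}; (2,7)→{3,7}; (3,5)→{2,5,8}; (4,8)→{6,8}; (5,2)→{1,2,3}; (7,6)→{5,6,7}. Safe: 4. Place at column 4.
Row 8: attacked by (1,1)→{1,8}; (2,7)→{1,7}; (3,5)→{5}; (4,8)→{4,8}; (5,2)→{2,5}; (6,4)→{2,4,6}; (7,6)→{5,6,7}. Safe: 3. Place at column 3.
Columns [1, 7, 5, 8, 2, 4, 6, 3], r−c [0, -5, -2, -4, 3, 2, 1, 5], r+c [2, 9, 8, 12, 7, 10, 13, 11] are all distinct, so no two queens attack.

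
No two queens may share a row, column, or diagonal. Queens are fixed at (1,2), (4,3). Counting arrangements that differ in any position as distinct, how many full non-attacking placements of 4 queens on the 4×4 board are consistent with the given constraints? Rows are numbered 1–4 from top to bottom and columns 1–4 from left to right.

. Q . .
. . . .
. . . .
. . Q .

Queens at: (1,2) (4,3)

Branch on row 2: col 4 → 1.
Sum: 1 = 1.

1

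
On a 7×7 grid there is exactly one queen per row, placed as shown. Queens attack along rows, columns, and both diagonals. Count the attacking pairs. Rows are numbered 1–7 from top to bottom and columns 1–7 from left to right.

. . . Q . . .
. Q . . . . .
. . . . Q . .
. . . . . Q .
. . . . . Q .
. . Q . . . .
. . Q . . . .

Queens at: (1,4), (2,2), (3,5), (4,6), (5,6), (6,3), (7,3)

4

Same column: (4,6)–(5,6) (column 6); (6,3)–(7,3) (column 3).
Same diagonal: (3,5)–(4,6) (|3−4| = |5−6| = 1); (4,6)–(7,3) (|4−7| = |6−3| = 3).
Total attacking pairs: 4.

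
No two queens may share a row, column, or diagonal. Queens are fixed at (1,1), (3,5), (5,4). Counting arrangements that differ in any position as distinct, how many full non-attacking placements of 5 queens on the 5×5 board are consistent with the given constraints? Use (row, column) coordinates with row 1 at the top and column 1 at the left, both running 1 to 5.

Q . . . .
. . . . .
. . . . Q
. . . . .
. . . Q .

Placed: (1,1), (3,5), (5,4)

Branch on row 2: col 3 → 1.
Sum: 1 = 1.

1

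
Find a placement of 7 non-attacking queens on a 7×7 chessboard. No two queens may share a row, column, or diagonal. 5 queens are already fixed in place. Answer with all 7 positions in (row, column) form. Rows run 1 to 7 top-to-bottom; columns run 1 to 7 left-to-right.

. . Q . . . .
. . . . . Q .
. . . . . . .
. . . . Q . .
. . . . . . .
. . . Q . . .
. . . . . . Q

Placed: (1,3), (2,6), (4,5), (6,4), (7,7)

(1,3) (2,6) (3,2) (4,5) (5,1) (6,4) (7,7)

Row 3: attacked by (1,3)→{1,3,5}; (2,6)→{5,6,7}; (4,5)→{4,5,6}; (6,4)→{1,4,7}; (7,7)→{3,7}. Safe: 2. Place at column 2.
Row 5: attacked by (1,3)→{3,7}; (2,6)→{3,6}; (3,2)→{2,4}; (4,5)→{4,5,6}; (6,4)→{3,4,5}; (7,7)→{5,7}. Safe: 1. Place at column 1.
Columns [3, 6, 2, 5, 1, 4, 7], r−c [-2, -4, 1, -1, 4, 2, 0], r+c [4, 8, 5, 9, 6, 10, 14] are all distinct, so no two queens attack.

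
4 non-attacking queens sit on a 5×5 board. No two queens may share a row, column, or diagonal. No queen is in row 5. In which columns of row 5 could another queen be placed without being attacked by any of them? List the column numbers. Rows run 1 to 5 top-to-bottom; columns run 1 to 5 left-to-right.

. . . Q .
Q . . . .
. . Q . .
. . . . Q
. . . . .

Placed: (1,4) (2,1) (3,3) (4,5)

columns 2

(1,4) attacks row 5 at column 4.
(2,1) attacks row 5 at column 1 and diagonals 4.
(3,3) attacks row 5 at column 3 and diagonals 1, 5.
(4,5) attacks row 5 at column 5 and diagonals 4.
Attacked columns: {1, 3, 4, 5}. Safe: {2}.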